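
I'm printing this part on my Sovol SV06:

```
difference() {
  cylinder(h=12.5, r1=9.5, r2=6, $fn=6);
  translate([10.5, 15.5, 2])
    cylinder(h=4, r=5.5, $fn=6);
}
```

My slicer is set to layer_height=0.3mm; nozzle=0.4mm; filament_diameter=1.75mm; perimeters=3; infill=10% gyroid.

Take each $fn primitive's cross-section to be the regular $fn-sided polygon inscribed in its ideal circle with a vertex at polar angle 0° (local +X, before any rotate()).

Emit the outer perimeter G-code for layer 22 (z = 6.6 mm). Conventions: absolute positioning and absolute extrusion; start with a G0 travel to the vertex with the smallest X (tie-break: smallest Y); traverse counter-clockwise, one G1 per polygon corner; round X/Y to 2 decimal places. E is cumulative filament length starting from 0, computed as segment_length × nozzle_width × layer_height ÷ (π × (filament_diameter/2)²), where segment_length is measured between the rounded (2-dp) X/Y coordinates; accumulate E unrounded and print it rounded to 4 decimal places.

G0 X-7.65 Y0.00 Z6.60
G1 X-3.83 Y-6.63 E0.3817
G1 X3.83 Y-6.63 E0.7639
G1 X7.65 Y0.00 E1.1457
G1 X3.83 Y6.63 E1.5274
G1 X-3.83 Y6.63 E1.9096
G1 X-7.65 Y0.00 E2.2913

At z = 6.6 mm: the cone contributes a regular 6-gon of circumradius 7.652 (interpolated between r1=9.5 and r2=6 at t=0.528); the cylinder at (10.5, 15.5) is absent (z outside [2, 6]); Subtracting the remaining from the first: none of the subtracted shapes is present at this height, so the cone is unchanged — 1 connected region. The outline is a single polygon with 6 vertices. Extrusion per mm of travel: 0.4 × 0.3 / (π × 0.875²) = 0.049890. Accumulating E over each segment gives final E = 2.2913.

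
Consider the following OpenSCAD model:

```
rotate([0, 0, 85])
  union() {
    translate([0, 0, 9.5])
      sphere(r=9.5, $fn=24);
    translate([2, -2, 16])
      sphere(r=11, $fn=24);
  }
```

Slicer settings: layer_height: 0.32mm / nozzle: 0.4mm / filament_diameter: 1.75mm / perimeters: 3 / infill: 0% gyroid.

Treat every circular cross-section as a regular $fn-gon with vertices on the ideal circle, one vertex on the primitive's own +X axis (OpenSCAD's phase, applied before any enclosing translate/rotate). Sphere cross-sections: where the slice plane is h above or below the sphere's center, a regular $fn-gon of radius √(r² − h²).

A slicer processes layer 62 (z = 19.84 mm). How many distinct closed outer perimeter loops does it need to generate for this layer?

At z = 19.84 mm: the sphere is not intersected at this z (|z−center|=10.340 > r=9.5); the sphere at (2, -2): section is a regular 24-gon, circumradius = √(r²−h²) = √(11²−3.84²) = 10.308; Merging all regions: only the r=11 sphere at (2, -2) is present, so the union is just that shape — 1 connected region; (rotated 85° about Z; rotation is an isometry so areas/perimeters/island counts are preserved). The result has 1 disconnected region.

1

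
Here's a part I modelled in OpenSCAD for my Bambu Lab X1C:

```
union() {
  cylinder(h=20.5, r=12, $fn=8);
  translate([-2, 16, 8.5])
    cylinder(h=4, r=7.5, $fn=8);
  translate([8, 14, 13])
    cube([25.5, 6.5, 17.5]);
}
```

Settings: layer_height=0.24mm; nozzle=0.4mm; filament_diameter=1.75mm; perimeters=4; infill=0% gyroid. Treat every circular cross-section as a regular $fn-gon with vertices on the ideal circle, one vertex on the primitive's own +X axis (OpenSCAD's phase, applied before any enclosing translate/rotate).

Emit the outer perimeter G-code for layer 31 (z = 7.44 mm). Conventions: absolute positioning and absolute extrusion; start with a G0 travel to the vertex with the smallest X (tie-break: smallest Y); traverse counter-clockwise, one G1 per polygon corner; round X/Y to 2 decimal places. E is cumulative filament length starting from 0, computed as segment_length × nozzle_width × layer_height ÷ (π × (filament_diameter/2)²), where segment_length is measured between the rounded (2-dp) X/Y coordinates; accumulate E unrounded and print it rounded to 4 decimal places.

G0 X-12.00 Y0.00 Z7.44
G1 X-8.49 Y-8.49 E0.3667
G1 X0.00 Y-12.00 E0.7333
G1 X8.49 Y-8.49 E1.1000
G1 X12.00 Y0.00 E1.4667
G1 X8.49 Y8.49 E1.8334
G1 X0.00 Y12.00 E2.2000
G1 X-8.49 Y8.49 E2.5667
G1 X-12.00 Y0.00 E2.9334

At z = 7.44 mm: the cylinder: section is a regular 8-gon, circumradius r=12; the cylinder at (-2, 16) is absent (z outside [8.5, 12.5]); the cube at (8, 14) is absent (z outside [13, 30.5]); Combining (union): only the r=12 cylinder is present, so the union is just that shape — 1 connected region. The outline is a single polygon with 8 vertices. Extrusion per mm of travel: 0.4 × 0.24 / (π × 0.875²) = 0.039912. Accumulating E over each segment gives final E = 2.9334.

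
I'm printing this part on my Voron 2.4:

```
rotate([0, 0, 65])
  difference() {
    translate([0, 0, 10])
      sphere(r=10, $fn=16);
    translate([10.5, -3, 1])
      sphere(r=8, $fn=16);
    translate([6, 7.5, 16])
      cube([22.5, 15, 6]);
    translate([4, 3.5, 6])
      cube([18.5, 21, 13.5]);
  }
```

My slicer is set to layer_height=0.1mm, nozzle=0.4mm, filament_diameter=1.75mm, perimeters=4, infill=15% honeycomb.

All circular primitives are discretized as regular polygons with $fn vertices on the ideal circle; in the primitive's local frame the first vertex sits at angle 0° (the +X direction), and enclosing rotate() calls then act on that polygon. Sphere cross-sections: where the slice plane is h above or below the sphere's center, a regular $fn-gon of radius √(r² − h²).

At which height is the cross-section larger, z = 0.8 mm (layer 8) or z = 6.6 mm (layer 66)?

layer 66 (z = 6.6 mm)

Layer 8 (z = 0.8): the sphere: section is a regular 16-gon, circumradius = √(r²−h²) = √(10²−9.2²) = 3.919 (area = (16/2)·3.919²·sin(360°/16) = 47.02 mm²); the r=8 sphere at (10.5, -3) contributes a regular 16-gon of circumradius √(8²−0.2²) = 7.997 (area = (16/2)·7.997²·sin(360°/16) = 195.81 mm²); the cube at (6, 7.5) is not intersected at this z (z outside [16, 22]); the cube at (4, 3.5) is absent (z outside [6, 19.5]); Subtracting the remaining from the first: starting from the r=10 sphere (47.02 mm²), the r=8 sphere at (10.5, -3) partially overlaps it — only the 2.33 mm² overlap (of its 195.81 mm²) is removed, clipping the outline — area = 44.70 mm²; (whole slice rotated 65° about Z — lengths, areas and connectivity unchanged). So its area = 44.70 mm². Layer 66 (z = 6.6): the r=10 sphere slices to a regular 16-gon of circumradius 9.404 (√(r²−h²) with h=3.4 from center) (area = (16/2)·9.404²·sin(360°/16) = 270.76 mm²); the sphere at (10.5, -3): section is a regular 16-gon, circumradius = √(r²−h²) = √(8²−5.6²) = 5.713 (area = (16/2)·5.713²·sin(360°/16) = 99.93 mm²); the cube at (6, 7.5) is absent (z outside [16, 22]); the 18.5×21 cube at (4, 3.5) contributes its full rectangle (area 388.50 mm²); After the difference (first − rest): starting from the r=10 sphere (270.76 mm²), the r=8 sphere at (10.5, -3) partially overlaps it — only the 26.74 mm² overlap (of its 99.93 mm²) is removed, clipping the outline; the 18.5×21 cube at (4, 3.5) partially overlaps it — only the 14.00 mm² overlap (of its 388.50 mm²) is removed, clipping the outline — area = 230.02 mm²; (whole slice rotated 65° about Z — lengths, areas and connectivity unchanged). So its area = 230.02 mm². Layer 66 is larger (230.02 vs 44.70 mm²).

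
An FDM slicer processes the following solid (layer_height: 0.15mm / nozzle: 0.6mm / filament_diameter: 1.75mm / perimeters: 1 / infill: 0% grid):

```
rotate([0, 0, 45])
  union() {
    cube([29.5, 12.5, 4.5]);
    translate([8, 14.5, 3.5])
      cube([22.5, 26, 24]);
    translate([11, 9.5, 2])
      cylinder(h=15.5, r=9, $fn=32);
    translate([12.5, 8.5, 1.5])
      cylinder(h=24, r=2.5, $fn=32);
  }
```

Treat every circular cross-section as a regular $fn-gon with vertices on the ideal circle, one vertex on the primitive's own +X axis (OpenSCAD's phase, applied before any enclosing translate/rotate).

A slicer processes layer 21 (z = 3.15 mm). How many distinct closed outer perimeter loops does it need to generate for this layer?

1

At z = 3.15 mm: the 29.5×12.5 cube contributes its full rectangle; the cube at (8, 14.5) does not reach this height (z outside [3.5, 27.5]); the r=9 cylinder at (11, 9.5) gives a regular 32-gon of circumradius 9 (constant along its height); the cylinder at (12.5, 8.5): section is a regular 32-gon, circumradius r=2.5; Taking the union: the regions partially overlap (shared area 198.72 mm²), so overlapping operands fuse into one piece — 1 connected region; (whole slice rotated 45° about Z — lengths, areas and connectivity unchanged). The result has 1 disconnected region.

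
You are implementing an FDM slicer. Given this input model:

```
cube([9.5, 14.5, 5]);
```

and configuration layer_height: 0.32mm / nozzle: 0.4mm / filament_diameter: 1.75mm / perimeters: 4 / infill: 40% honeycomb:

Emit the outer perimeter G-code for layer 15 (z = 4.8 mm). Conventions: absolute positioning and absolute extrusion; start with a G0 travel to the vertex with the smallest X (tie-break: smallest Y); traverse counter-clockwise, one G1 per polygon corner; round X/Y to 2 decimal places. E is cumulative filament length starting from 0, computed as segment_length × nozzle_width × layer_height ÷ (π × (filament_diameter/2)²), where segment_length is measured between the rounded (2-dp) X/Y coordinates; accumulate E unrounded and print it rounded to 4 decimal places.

G0 X0.00 Y0.00 Z4.80
G1 X9.50 Y0.00 E0.5056
G1 X9.50 Y14.50 E1.2772
G1 X0.00 Y14.50 E1.7827
G1 X0.00 Y0.00 E2.5544

At z = 4.8 mm: the cube is present — its section is the full 9.5×14.5 rectangle. The outline is a single polygon with 4 vertices. Extrusion per mm of travel: 0.4 × 0.32 / (π × 0.875²) = 0.053216. Accumulating E over each segment gives final E = 2.5544.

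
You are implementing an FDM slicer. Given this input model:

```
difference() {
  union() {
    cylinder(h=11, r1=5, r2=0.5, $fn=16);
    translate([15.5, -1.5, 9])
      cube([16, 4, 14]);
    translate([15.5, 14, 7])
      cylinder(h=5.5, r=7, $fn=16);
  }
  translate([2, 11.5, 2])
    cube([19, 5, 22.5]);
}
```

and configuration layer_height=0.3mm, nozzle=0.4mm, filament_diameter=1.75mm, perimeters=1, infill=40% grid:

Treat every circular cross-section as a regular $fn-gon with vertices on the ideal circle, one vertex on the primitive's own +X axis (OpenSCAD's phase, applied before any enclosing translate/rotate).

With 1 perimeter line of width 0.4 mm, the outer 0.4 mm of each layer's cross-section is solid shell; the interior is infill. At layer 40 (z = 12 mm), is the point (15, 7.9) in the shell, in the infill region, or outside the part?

At z = 12 mm: the cone is absent (z outside [0, 11]); the cube at (15.5, -1.5) (footprint 16×4) is included at this height; the r=7 cylinder at (15.5, 14) gives a regular 16-gon of circumradius 7 (constant along its height); Combining (union): the 2 present regions are separate (no shared area or edge), so areas and boundary lengths simply add and each stays a separate island — 2 connected regions; the cube at (2, 11.5) (footprint 19×5) is included at this height; Subtracting the remaining from the first: starting from the result so far, the 19×5 cube at (2, 11.5) partially overlaps it — only the 61.26 mm² overlap (of its 95.00 mm²) is removed, clipping the outline — 2 connected regions. Overall, the cross-section has 2 separate islands. The nearest boundary edge runs (15.50, 7.00)→(12.82, 7.53); distance from the point to it = 0.79 mm. (Shell/infill is judged within the island containing the point — the largest one.) The point is inside the cross-section and 0.79 mm from the nearest boundary — more than the 0.4 mm shell width (1 × 0.4), so it's in the infill interior.

infill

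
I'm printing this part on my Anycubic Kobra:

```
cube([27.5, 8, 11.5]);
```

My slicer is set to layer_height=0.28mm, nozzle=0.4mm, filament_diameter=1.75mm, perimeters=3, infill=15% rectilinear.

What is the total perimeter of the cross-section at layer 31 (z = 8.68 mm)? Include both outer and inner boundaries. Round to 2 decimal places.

At z = 8.68 mm: the cube is present — its section is the full 27.5×8 rectangle (perimeter 71.00 mm). Overall, the cross-section is a single solid region. Total boundary length (outer) = 71.00 mm.

71.00 mm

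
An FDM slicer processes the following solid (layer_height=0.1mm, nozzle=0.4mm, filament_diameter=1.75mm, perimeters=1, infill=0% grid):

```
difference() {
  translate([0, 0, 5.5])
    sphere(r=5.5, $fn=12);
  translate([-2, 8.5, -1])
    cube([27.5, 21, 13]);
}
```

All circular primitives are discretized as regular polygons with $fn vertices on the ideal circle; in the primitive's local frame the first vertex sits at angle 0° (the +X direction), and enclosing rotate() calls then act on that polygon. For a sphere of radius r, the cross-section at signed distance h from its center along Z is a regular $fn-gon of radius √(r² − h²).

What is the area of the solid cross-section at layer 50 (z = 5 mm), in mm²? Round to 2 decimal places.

90.00 mm²

At z = 5 mm: the r=5.5 sphere slices to a regular 12-gon of circumradius 5.477 (√(r²−h²) with h=0.5 from center) (area = (12/2)·5.477²·sin(360°/12) = 90.00 mm²); the cube at (-2, 8.5) is present — its section is the full 27.5×21 rectangle (area 577.50 mm²); Taking the first minus the rest: starting from the r=5.5 sphere (90.00 mm²), the 27.5×21 cube at (-2, 8.5) misses the remaining region (no effect) — area = 90.00 mm². Overall, the cross-section is a single solid region. Net area = 90.00 mm².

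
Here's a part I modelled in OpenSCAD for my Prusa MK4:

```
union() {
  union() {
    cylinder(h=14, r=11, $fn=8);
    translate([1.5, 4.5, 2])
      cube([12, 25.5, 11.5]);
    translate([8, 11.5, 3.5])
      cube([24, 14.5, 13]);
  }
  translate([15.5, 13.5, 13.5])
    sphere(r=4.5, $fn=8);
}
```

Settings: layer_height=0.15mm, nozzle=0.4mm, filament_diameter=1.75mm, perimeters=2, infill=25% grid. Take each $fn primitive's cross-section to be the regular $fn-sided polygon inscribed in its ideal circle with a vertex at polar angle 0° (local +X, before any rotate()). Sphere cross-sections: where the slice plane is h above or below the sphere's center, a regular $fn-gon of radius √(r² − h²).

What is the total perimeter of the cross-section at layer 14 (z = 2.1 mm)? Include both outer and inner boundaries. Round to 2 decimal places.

118.49 mm

At z = 2.1 mm: the r=11 cylinder gives a regular 8-gon of circumradius 11 (constant along its height) (perimeter = 2·8·11.000·sin(180°/8) = 67.35 mm); the cube at (1.5, 4.5) (footprint 12×25.5) is included at this height (perimeter 75.00 mm); the cube at (8, 11.5) is not intersected at this z (z outside [3.5, 16.5]); Combining (union): the regions partially overlap (shared area 30.97 mm²), so the edge portions inside another operand are dropped and the merged outline is re-measured after clipping — boundary = 118.49 mm; the sphere at (15.5, 13.5) is absent (|z−center|=11.400 > r=4.5); Combining (union): only that combined region is present, so the union is just that shape — boundary = 118.49 mm. Overall, the cross-section is a single solid region. Total boundary length (outer) = 118.49 mm.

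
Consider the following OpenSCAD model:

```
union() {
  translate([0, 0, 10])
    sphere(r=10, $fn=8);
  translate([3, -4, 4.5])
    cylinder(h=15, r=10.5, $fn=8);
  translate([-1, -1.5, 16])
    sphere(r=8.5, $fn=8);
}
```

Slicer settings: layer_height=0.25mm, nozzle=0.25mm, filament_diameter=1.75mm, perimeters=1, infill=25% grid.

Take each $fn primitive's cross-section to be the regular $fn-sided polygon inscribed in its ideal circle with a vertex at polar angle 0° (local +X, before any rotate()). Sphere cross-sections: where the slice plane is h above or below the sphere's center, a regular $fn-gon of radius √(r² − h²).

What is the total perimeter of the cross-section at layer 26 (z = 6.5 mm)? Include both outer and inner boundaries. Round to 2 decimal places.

71.54 mm

At z = 6.5 mm: the r=10 sphere slices to a regular 8-gon of circumradius 9.367 (√(r²−h²) with h=3.5 from center) (perimeter = 2·8·9.367·sin(180°/8) = 57.36 mm); the r=10.5 cylinder at (3, -4) contributes a regular 8-gon of circumradius 10.5 (perimeter = 2·8·10.500·sin(180°/8) = 64.29 mm); the sphere at (-1, -1.5) is not intersected at this z (|z−center|=9.500 > r=8.5); Combining (union): the regions partially overlap (shared area 184.60 mm²), so the edge portions inside another operand are dropped and the merged outline is re-measured after clipping — boundary = 71.54 mm. Overall, the cross-section is a single solid region. Total boundary length (outer) = 71.54 mm.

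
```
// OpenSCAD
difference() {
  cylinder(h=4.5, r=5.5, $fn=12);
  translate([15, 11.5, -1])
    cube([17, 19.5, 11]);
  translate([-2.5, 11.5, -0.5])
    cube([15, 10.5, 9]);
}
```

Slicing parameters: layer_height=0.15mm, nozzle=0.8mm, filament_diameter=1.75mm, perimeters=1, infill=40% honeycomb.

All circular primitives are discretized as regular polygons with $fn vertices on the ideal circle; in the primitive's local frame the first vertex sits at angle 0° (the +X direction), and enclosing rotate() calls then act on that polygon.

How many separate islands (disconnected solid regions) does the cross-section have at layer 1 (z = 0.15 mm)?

At z = 0.15 mm: the r=5.5 cylinder gives a regular 12-gon of circumradius 5.5 (constant along its height); the 17×19.5 cube at (15, 11.5) contributes its full rectangle; the cube at (-2.5, 11.5) (footprint 15×10.5) is included at this height; After the difference (first − rest): starting from the r=5.5 cylinder, the 17×19.5 cube at (15, 11.5) misses the remaining region (no effect); the 15×10.5 cube at (-2.5, 11.5) misses the remaining region (no effect) — 1 connected region. Overall, the cross-section is a single solid region. Island count = 1.

1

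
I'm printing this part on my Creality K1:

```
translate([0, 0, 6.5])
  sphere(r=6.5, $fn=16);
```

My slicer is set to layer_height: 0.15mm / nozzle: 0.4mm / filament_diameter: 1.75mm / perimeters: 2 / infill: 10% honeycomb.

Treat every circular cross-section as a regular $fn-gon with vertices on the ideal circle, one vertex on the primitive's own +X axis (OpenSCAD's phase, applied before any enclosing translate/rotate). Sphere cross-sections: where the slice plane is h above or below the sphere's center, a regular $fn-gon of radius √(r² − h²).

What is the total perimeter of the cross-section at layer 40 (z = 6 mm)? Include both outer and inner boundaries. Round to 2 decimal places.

At z = 6 mm: the r=6.5 sphere slices to a regular 16-gon of circumradius 6.481 (√(r²−h²) with h=0.5 from center) (perimeter = 2·16·6.481·sin(180°/16) = 40.46 mm). Overall, the cross-section is a single solid region. Total boundary length (outer) = 40.46 mm.

40.46 mm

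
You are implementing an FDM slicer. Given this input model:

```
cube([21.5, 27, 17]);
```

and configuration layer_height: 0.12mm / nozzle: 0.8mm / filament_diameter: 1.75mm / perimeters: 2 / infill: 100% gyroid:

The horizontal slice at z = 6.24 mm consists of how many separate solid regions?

At z = 6.24 mm: the cube is present — its section is the full 21.5×27 rectangle. The result has 1 disconnected region.

1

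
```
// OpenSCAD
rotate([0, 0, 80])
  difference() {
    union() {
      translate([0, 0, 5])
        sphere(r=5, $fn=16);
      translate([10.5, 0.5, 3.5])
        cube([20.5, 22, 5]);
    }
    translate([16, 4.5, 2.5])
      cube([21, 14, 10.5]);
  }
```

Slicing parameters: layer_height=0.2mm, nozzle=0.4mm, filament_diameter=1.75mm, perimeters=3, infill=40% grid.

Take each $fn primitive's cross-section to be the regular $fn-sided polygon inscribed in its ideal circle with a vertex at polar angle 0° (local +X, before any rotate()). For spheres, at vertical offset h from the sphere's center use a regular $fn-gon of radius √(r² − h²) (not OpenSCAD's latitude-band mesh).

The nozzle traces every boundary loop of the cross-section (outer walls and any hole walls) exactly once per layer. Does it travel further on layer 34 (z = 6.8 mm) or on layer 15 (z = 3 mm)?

layer 34 (z = 6.8 mm)

Layer 34 (z = 6.8): the r=5 sphere slices to a regular 16-gon of circumradius 4.665 (√(r²−h²) with h=1.8 from center) (perimeter = 2·16·4.665·sin(180°/16) = 29.12 mm); the cube at (10.5, 0.5) (footprint 20.5×22) is included at this height (perimeter 85.00 mm); Merging all regions: the 2 present regions are separate (no shared area or edge), so areas and boundary lengths simply add and each stays a separate island — boundary = 114.12 mm; the cube at (16, 4.5) is present — its section is the full 21×14 rectangle (perimeter 70.00 mm); After the difference (first − rest): starting from the result so far, the 21×14 cube at (16, 4.5) partially overlaps it — only the 210.00 mm² overlap (of its 294.00 mm²) is removed, clipping the outline — boundary = 144.12 mm; (rotated 80° about Z; rotation is an isometry so areas/perimeters/island counts are preserved). So its perimeter = 144.12 mm. Layer 15 (z = 3): the r=5 sphere contributes a regular 16-gon of circumradius √(5²−2²) = 4.583 (perimeter = 2·16·4.583·sin(180°/16) = 28.61 mm); the cube at (10.5, 0.5) is not intersected at this z (z outside [3.5, 8.5]); Taking the union: only the r=5 sphere is present, so the union is just that shape — boundary = 28.61 mm; the 21×14 cube at (16, 4.5) contributes its full rectangle (perimeter 70.00 mm); After the difference (first − rest): starting from that combined region, the 21×14 cube at (16, 4.5) misses the remaining region (no effect) — boundary = 28.61 mm; (whole slice rotated 80° about Z — lengths, areas and connectivity unchanged). So its perimeter = 28.61 mm. Layer 34 is larger (144.12 vs 28.61 mm).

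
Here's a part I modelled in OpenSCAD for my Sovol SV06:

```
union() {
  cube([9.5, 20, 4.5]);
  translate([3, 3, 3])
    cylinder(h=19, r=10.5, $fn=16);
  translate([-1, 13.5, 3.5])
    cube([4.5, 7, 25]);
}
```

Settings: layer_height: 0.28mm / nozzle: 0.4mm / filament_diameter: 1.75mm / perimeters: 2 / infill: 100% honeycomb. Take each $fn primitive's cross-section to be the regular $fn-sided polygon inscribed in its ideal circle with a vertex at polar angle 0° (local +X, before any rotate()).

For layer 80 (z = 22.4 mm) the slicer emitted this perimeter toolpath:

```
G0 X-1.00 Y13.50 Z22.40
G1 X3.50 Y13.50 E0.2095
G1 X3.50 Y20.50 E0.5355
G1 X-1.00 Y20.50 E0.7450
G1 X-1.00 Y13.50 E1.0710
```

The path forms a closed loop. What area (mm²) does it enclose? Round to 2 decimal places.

Apply the shoelace formula to the sequence of (X, Y) vertices; enclosed area = 31.50 mm².

31.50 mm²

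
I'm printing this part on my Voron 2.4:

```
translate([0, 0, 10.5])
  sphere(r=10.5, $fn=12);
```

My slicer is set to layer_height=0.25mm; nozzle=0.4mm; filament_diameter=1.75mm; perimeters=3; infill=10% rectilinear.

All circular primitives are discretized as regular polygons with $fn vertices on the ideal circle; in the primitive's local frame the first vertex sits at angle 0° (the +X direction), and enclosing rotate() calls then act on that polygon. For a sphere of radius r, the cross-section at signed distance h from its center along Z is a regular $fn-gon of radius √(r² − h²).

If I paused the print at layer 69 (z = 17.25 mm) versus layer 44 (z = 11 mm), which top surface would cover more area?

layer 44 (z = 11 mm)

Layer 69 (z = 17.25): the sphere: section is a regular 12-gon, circumradius = √(r²−h²) = √(10.5²−6.75²) = 8.043 (area = (12/2)·8.043²·sin(360°/12) = 194.06 mm²). So its area = 194.06 mm². Layer 44 (z = 11): the r=10.5 sphere contributes a regular 12-gon of circumradius √(10.5²−0.5²) = 10.488 (area = (12/2)·10.488²·sin(360°/12) = 330.00 mm²). So its area = 330.00 mm². Layer 44 is larger (330.00 vs 194.06 mm²).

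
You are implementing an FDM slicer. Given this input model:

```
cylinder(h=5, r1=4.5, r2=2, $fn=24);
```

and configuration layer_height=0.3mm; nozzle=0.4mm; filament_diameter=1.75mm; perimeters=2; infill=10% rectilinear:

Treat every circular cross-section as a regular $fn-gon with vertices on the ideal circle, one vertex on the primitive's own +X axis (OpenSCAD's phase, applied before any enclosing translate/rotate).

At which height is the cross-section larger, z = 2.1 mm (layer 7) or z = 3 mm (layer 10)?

layer 7 (z = 2.1 mm)

Layer 7 (z = 2.1): the cone (r1=4.5→r2=2) has section circumradius 3.450 here — a regular 24-gon (area = (24/2)·3.450²·sin(360°/24) = 36.97 mm²). So its area = 36.97 mm². Layer 10 (z = 3): the cone contributes a regular 24-gon of circumradius 3.000 (interpolated between r1=4.5 and r2=2 at t=0.600) (area = (24/2)·3.000²·sin(360°/24) = 27.95 mm²). So its area = 27.95 mm². Layer 7 is larger (36.97 vs 27.95 mm²).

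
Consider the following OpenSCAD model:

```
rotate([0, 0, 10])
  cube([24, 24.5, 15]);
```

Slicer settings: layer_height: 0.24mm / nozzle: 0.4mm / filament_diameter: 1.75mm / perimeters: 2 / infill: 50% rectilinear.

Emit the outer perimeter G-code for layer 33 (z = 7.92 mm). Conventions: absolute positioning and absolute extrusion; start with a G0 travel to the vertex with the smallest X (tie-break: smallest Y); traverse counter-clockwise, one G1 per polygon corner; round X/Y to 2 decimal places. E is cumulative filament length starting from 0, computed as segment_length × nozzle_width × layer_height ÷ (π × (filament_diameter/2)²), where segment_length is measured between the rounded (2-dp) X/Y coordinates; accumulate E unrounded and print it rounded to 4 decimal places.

At z = 7.92 mm: the cube is present — its section is the full 24×24.5 rectangle; (whole slice rotated 10° about Z — lengths, areas and connectivity unchanged). The outline is a single polygon with 4 vertices. Extrusion per mm of travel: 0.4 × 0.24 / (π × 0.875²) = 0.039912. Accumulating E over each segment gives final E = 3.8717.

G0 X-4.25 Y24.13 Z7.92
G1 X0.00 Y0.00 E0.9779
G1 X23.64 Y4.17 E1.9360
G1 X19.38 Y28.30 E2.9140
G1 X-4.25 Y24.13 E3.8717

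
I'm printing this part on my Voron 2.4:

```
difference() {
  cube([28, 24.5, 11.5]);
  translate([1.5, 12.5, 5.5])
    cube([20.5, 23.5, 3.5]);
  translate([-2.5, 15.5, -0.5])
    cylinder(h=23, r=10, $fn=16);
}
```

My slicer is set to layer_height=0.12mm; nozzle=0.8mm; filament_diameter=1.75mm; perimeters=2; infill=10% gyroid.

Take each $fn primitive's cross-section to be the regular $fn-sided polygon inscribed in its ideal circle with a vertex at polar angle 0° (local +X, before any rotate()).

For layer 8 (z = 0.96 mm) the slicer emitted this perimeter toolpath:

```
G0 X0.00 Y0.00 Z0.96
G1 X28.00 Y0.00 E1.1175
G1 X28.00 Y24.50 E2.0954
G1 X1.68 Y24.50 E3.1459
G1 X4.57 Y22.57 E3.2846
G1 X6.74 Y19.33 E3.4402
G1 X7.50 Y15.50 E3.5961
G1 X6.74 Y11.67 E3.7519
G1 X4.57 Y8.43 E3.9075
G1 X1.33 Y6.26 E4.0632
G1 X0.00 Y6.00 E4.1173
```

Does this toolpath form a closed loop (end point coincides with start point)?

Start point (G0): (0.00, 0.00). End point (last G1): the path does not return to the start — open.

no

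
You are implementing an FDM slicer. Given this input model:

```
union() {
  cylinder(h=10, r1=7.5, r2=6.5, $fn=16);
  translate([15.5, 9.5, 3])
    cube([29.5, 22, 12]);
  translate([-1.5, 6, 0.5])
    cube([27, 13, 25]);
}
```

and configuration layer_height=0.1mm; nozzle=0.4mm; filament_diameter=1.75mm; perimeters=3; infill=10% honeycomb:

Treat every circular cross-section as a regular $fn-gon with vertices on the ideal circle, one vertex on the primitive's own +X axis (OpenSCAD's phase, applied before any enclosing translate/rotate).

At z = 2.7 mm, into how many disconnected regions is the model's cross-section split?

At z = 2.7 mm: the cone (r1=7.5→r2=6.5) has section circumradius 7.230 here — a regular 16-gon; the cube at (15.5, 9.5) does not reach this height (z outside [3, 15]); the 27×13 cube at (-1.5, 6) contributes its full rectangle; Merging all regions: the regions partially overlap (shared area 4.61 mm²), so overlapping operands fuse into one piece — 1 connected region. The result has 1 disconnected region.

1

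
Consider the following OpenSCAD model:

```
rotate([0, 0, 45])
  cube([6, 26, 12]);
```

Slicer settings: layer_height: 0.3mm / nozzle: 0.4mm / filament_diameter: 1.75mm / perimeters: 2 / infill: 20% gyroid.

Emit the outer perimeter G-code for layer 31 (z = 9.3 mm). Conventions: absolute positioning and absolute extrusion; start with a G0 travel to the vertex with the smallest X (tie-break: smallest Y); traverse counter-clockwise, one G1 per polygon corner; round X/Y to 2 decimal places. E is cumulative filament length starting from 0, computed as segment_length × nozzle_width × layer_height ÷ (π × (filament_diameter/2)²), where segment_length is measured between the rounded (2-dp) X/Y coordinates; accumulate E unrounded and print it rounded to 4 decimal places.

G0 X-18.38 Y18.38 Z9.30
G1 X0.00 Y0.00 E1.2968
G1 X4.24 Y4.24 E1.5960
G1 X-14.14 Y22.63 E2.8931
G1 X-18.38 Y18.38 E3.1926

At z = 9.3 mm: the 6×26 cube contributes its full rectangle; (rotated 45° about Z; rotation is an isometry so areas/perimeters/island counts are preserved). The outline is a single polygon with 4 vertices. Extrusion per mm of travel: 0.4 × 0.3 / (π × 0.875²) = 0.049890. Accumulating E over each segment gives final E = 3.1926.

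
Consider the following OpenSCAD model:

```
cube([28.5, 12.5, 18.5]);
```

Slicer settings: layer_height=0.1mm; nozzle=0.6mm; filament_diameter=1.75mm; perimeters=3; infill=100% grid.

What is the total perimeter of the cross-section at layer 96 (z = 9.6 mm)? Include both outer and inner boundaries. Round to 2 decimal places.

At z = 9.6 mm: the cube (footprint 28.5×12.5) is included at this height (perimeter 82.00 mm). Overall, the cross-section is a single solid region. Total boundary length (outer) = 82.00 mm.

82.00 mm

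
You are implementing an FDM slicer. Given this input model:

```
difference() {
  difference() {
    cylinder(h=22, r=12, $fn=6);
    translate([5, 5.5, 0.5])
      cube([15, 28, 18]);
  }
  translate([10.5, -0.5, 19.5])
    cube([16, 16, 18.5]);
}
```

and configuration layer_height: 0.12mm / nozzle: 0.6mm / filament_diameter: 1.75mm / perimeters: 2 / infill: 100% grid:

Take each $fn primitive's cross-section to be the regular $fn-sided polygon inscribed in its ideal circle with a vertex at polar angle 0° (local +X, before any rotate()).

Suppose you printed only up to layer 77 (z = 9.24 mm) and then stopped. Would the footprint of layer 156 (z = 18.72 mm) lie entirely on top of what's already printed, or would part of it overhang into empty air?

Compare the two slices. At z = 9.24: the r=12 cylinder contributes a regular 6-gon of circumradius 12 (area = (6/2)·12.000²·sin(360°/6) = 374.12 mm²); the 15×28 cube at (5, 5.5) contributes its full rectangle (area 420.00 mm²); After the difference (first − rest): starting from the r=12 cylinder (374.12 mm²), the 15×28 cube at (5, 5.5) partially overlaps it — only the 11.80 mm² overlap (of its 420.00 mm²) is removed, clipping the outline — area = 362.32 mm²; the cube at (10.5, -0.5) is absent (z outside [19.5, 38]); Taking the first minus the rest: none of the subtracted shapes is present at this height, so the result so far is unchanged — area = 362.32 mm². At z = 18.72: the r=12 cylinder gives a regular 6-gon of circumradius 12 (constant along its height) (area = (6/2)·12.000²·sin(360°/6) = 374.12 mm²); the cube at (5, 5.5) is not intersected at this z (z outside [0.5, 18.5]); Taking the first minus the rest: none of the subtracted shapes is present at this height, so the r=12 cylinder is unchanged — area = 374.12 mm²; the cube at (10.5, -0.5) does not reach this height (z outside [19.5, 38]); Taking the first minus the rest: none of the subtracted shapes is present at this height, so the result so far is unchanged — area = 374.12 mm². Checking containment: at z = 18.72 the cross-section extends beyond the z = 9.24 cross-section by about 11.80 mm².

part overhangs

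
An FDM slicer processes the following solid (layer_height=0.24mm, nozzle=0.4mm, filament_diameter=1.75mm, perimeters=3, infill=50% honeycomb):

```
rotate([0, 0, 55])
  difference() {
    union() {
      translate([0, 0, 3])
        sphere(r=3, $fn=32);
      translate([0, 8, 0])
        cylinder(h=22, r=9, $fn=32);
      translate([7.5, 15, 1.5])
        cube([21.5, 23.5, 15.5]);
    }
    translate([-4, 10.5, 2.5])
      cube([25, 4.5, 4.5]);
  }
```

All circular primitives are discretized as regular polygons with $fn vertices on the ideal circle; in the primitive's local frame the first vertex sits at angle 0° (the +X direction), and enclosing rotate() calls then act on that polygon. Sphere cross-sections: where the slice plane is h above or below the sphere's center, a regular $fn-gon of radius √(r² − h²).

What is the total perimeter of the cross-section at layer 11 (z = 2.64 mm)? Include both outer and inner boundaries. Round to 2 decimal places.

170.04 mm

At z = 2.64 mm: the sphere: section is a regular 32-gon, circumradius = √(r²−h²) = √(3²−0.36²) = 2.978 (perimeter = 2·32·2.978·sin(180°/32) = 18.68 mm); the r=9 cylinder at (0, 8) gives a regular 32-gon of circumradius 9 (constant along its height) (perimeter = 2·32·9.000·sin(180°/32) = 56.46 mm); the cube at (7.5, 15) (footprint 21.5×23.5) is included at this height (perimeter 90.00 mm); Combining (union): the regions partially overlap (shared area 18.60 mm²), so the edge portions inside another operand are dropped and the merged outline is re-measured after clipping — boundary = 148.87 mm; the cube at (-4, 10.5) (footprint 25×4.5) is included at this height (perimeter 59.00 mm); After the difference (first − rest): starting from that combined region, the 25×4.5 cube at (-4, 10.5) partially overlaps it — only the 51.52 mm² overlap (of its 112.50 mm²) is removed, clipping the outline — boundary = 170.04 mm; (rotated 55° about Z; rotation is an isometry so areas/perimeters/island counts are preserved). Overall, the cross-section has 2 separate islands. Total boundary length (outer) = 170.04 mm.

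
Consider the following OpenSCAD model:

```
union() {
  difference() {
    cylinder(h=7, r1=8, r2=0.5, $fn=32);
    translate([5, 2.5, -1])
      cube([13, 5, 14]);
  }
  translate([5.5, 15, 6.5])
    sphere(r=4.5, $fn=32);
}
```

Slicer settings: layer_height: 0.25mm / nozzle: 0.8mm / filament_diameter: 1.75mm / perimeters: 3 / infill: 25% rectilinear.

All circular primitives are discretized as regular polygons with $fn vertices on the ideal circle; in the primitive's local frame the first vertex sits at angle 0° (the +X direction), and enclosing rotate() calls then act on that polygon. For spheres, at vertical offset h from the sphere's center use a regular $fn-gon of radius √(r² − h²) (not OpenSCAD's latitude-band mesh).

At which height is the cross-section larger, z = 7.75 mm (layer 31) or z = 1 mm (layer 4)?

Layer 31 (z = 7.75): the cone does not reach this height (z outside [0, 7]); the cube at (5, 2.5) is present — its section is the full 13×5 rectangle (area 65.00 mm²); After the difference (first − rest): the first operand is absent here, so nothing remains; the r=4.5 sphere at (5.5, 15) contributes a regular 32-gon of circumradius √(4.5²−1.25²) = 4.323 (area = (32/2)·4.323²·sin(360°/32) = 58.33 mm²); Merging all regions: only the r=4.5 sphere at (5.5, 15) is present, so the union is just that shape — area = 58.33 mm². So its area = 58.33 mm². Layer 4 (z = 1): the cone (r1=8→r2=0.5) has section circumradius 6.929 here — a regular 32-gon (area = (32/2)·6.929²·sin(360°/32) = 149.85 mm²); the cube at (5, 2.5) (footprint 13×5) is included at this height (area 65.00 mm²); After the difference (first − rest): starting from the cone (149.85 mm²), the 13×5 cube at (5, 2.5) partially overlaps it — only the 1.86 mm² overlap (of its 65.00 mm²) is removed, clipping the outline — area = 147.98 mm²; the sphere at (5.5, 15) is not intersected at this z (|z−center|=5.500 > r=4.5); Merging all regions: only that combined region is present, so the union is just that shape — area = 147.98 mm². So its area = 147.98 mm². Layer 4 is larger (147.98 vs 58.33 mm²).

layer 4 (z = 1 mm)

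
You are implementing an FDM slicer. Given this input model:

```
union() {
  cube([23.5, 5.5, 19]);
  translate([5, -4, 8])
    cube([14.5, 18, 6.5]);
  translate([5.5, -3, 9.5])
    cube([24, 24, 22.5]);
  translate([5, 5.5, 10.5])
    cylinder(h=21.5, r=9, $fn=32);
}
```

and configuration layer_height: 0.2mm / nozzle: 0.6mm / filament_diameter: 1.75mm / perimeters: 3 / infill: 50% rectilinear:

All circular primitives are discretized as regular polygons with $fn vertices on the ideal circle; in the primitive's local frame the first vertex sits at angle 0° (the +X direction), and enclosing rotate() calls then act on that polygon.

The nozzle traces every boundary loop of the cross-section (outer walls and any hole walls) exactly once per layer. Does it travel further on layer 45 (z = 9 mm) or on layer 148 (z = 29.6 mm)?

layer 148 (z = 29.6 mm)

Layer 45 (z = 9): the cube is present — its section is the full 23.5×5.5 rectangle (perimeter 58.00 mm); the 14.5×18 cube at (5, -4) contributes its full rectangle (perimeter 65.00 mm); the cube at (5.5, -3) is absent (z outside [9.5, 32]); the cylinder at (5, 5.5) does not reach this height (z outside [10.5, 32]); Combining (union): the regions partially overlap (shared area 79.75 mm²), so the edge portions inside another operand are dropped and the merged outline is re-measured after clipping — boundary = 83.00 mm. So its perimeter = 83.00 mm. Layer 148 (z = 29.6): the cube is not intersected at this z (z outside [0, 19]); the cube at (5, -4) is not intersected at this z (z outside [8, 14.5]); the cube at (5.5, -3) is present — its section is the full 24×24 rectangle (perimeter 96.00 mm); the r=9 cylinder at (5, 5.5) gives a regular 32-gon of circumradius 9 (constant along its height) (perimeter = 2·32·9.000·sin(180°/32) = 56.46 mm); Merging all regions: the regions partially overlap (shared area 116.78 mm²), so the edge portions inside another operand are dropped and the merged outline is re-measured after clipping — boundary = 107.84 mm. So its perimeter = 107.84 mm. Layer 148 is larger (107.84 vs 83.00 mm).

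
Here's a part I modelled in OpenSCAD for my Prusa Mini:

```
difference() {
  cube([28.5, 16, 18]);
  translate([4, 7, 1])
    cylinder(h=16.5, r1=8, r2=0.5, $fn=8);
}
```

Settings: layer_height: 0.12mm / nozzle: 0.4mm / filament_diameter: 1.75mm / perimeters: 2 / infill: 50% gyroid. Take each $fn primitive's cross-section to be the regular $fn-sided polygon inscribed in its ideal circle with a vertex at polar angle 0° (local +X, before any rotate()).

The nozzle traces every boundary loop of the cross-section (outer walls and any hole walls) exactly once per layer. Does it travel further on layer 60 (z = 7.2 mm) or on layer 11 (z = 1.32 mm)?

Layer 60 (z = 7.2): the cube is present — its section is the full 28.5×16 rectangle (perimeter 89.00 mm); the cone at (4, 7) contributes a regular 8-gon of circumradius 5.182 (interpolated between r1=8 and r2=0.5 at t=0.376) (perimeter = 2·8·5.182·sin(180°/8) = 31.73 mm); Subtracting the remaining from the first: starting from the 28.5×16 cube, the cone at (4, 7) partially overlaps it — only the 72.57 mm² overlap (of its 75.95 mm²) is removed, clipping the outline — boundary = 108.85 mm. So its perimeter = 108.85 mm. Layer 11 (z = 1.32): the 28.5×16 cube contributes its full rectangle (perimeter 89.00 mm); the cone at (4, 7): at t=0.019 of its height the radius interpolates to r₁+(r₂−r₁)t = 7.855, giving a regular 8-gon of that circumradius (perimeter = 2·8·7.855·sin(180°/8) = 48.09 mm); Taking the first minus the rest: starting from the 28.5×16 cube, the cone at (4, 7) partially overlaps it — only the 141.69 mm² overlap (of its 174.50 mm²) is removed, clipping the outline — boundary = 100.72 mm. So its perimeter = 100.72 mm. Layer 60 is larger (108.85 vs 100.72 mm).

layer 60 (z = 7.2 mm)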